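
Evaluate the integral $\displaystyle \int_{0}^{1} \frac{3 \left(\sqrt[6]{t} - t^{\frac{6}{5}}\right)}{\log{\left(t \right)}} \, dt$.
$\log{\left(\frac{42875}{287496} \right)}$

Replace the exponent $\frac{1}{6}$ by a parameter $a$: let $I(a) = \int_{0}^{1} \frac{3 \left(- t^{\frac{6}{5}} + t^{a}\right)}{\log{\left(t \right)}} \, dt$.

Since $\dfrac{\partial}{\partial a}\,t^{a} = t^{a} \ln t$, the $\ln t$ in the denominator cancels and
$$\frac{dI}{da} = \int_{0}^{1} 3 t^{a} \, dt = 3 \left[\frac{t^{a+1}}{a+1}\right]_0^1 = \frac{3}{a + 1}.$$

Integrating with respect to $a$ gives $I(a) = \log{\left(\frac{125 \left(a + 1\right)^{3}}{1331} \right)} + C$.

At $a = \frac{6}{5}$ the integrand is identically $0$, so $I(\frac{6}{5}) = 0$. The closed form gives $0$, hence $C = 0$.

Setting $a = \frac{1}{6}$:
$$I = \log{\left(\frac{42875}{287496} \right)}.$$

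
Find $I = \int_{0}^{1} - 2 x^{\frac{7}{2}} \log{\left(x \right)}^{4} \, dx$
$- \frac{512}{19683}$

Consider the simpler parametrised integral
$$J(a) = \int_{0}^{1} - 2 x^{a} \, dx = - \frac{2}{a + 1}.$$

Differentiating under the integral sign brings down a factor of $\ln x$:
$$\frac{dJ}{da} = \int_{0}^{1} - 2 x^{a} \log{\left(x \right)} \, dx = \frac{2}{\left(a + 1\right)^{2}}.$$

Repeating $4$ times in total — each differentiation brings down another $\ln x$ — gives
$$\frac{d^{4}J}{da^{4}} = \int_{0}^{1} - 2 x^{a} \log{\left(x \right)}^{4} \, dx = - \frac{48}{\left(a + 1\right)^{5}},$$
and the integrand here is exactly the target integrand, so $I = - \frac{48}{\left(a + 1\right)^{5}}$.

Setting $a = \frac{7}{2}$:
$$I = - \frac{512}{19683}.$$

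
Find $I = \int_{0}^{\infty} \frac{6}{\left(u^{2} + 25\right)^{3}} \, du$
$\frac{9 \pi}{25000}$

Start from the standard arctangent integral
$$J(a) = \int_{0}^{\infty} \frac{6}{a^{2} + u^{2}} \, du = \frac{3 \pi}{a}.$$

Differentiating under the integral sign with respect to $a$,
$$\frac{dJ}{da} = \int_{0}^{\infty} - \frac{12 a}{\left(a^{2} + u^{2}\right)^{2}} \, du = - \frac{3 \pi}{a^{2}},$$
so $\int_{0}^{\infty} \frac{6}{\left(a^{2} + u^{2}\right)^{2}} \, du = \frac{3 \pi}{2 a^{3}}$.

Repeating — each differentiation of $1/(u^2+a^2)^j$ produces $-2ja/(u^2+a^2)^{j+1}$ — and dividing through by $-2ja$ at each step yields, after $2$ differentiations in total,
$$\int_{0}^{\infty} \frac{6}{\left(a^{2} + u^{2}\right)^{3}} \, du = \frac{9 \pi}{8 a^{5}}.$$

Setting $a = 5$:
$$I = \frac{9 \pi}{25000}.$$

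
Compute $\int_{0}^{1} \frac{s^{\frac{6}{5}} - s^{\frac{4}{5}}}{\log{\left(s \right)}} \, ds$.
$- \log{\left(\frac{9}{11} \right)}$

Introduce a parameter $a$ in the exponent: let $I(a) = \int_{0}^{1} \frac{s^{\frac{6}{5}} - s^{a}}{\log{\left(s \right)}} \, ds$.

Since $\dfrac{\partial}{\partial a}\,s^{a} = s^{a} \ln s$, the $\ln s$ in the denominator cancels and
$$\frac{dI}{da} = \int_{0}^{1} -1 s^{a} \, ds = -1 \left[\frac{s^{a+1}}{a+1}\right]_0^1 = - \frac{1}{a + 1}.$$

Integrating with respect to $a$ gives $I(a) = - \log{\left(\frac{5 a}{11} + \frac{5}{11} \right)} + C$.

At $a = \frac{6}{5}$ the integrand is identically $0$, so $I(\frac{6}{5}) = 0$. The closed form gives $0$, hence $C = 0$.

Setting $a = \frac{4}{5}$:
$$I = - \log{\left(\frac{9}{11} \right)}.$$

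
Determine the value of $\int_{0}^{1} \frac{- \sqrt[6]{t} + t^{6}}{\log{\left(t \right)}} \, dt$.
$\log{\left(6 \right)}$

Introduce a parameter $a$ in the exponent: let $I(a) = \int_{0}^{1} \frac{- \sqrt[6]{t} + t^{a}}{\log{\left(t \right)}} \, dt$.

Since $\dfrac{\partial}{\partial a}\,t^{a} = t^{a} \ln t$, the $\ln t$ in the denominator cancels and
$$\frac{dI}{da} = \int_{0}^{1} t^{a} \, dt = \left[\frac{t^{a+1}}{a+1}\right]_0^1 = \frac{1}{a + 1}.$$

Integrating with respect to $a$ gives $I(a) = \log{\left(\frac{6 a}{7} + \frac{6}{7} \right)} + C$.

At $a = \frac{1}{6}$ the integrand is identically $0$, so $I(\frac{1}{6}) = 0$. The closed form gives $0$, hence $C = 0$.

Setting $a = 6$:
$$I = \log{\left(6 \right)}.$$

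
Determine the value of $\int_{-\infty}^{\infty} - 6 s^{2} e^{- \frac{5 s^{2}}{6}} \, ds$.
$- \frac{18 \sqrt{30} \sqrt{\pi}}{25}$

Start from the elementary integral
$$J(a) = \int_{-\infty}^{\infty} - 6 e^{- a s^{2}} \, ds = - \frac{6 \sqrt{\pi}}{\sqrt{a}}.$$

Differentiating under the integral sign brings down a factor of $(-s^2)$:
$$\frac{dJ}{da} = \int_{-\infty}^{\infty} 6 s^{2} e^{- a s^{2}} \, ds = \frac{3 \sqrt{\pi}}{a^{\frac{3}{2}}}.$$

The integral on the left is $-I$, so $I = - \frac{3 \sqrt{\pi}}{a^{\frac{3}{2}}}$.

Setting $a = \frac{5}{6}$:
$$I = - \frac{18 \sqrt{30} \sqrt{\pi}}{25}.$$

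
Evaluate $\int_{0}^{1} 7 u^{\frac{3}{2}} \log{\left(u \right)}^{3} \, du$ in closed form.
$- \frac{672}{625}$

Start from the elementary integral
$$J(a) = \int_{0}^{1} 7 u^{a} \, du = \frac{7}{a + 1}.$$

Differentiating under the integral sign brings down a factor of $\ln u$:
$$\frac{dJ}{da} = \int_{0}^{1} 7 u^{a} \log{\left(u \right)} \, du = - \frac{7}{\left(a + 1\right)^{2}}.$$

Repeating $3$ times in total — each differentiation brings down another $\ln u$ — gives
$$\frac{d^{3}J}{da^{3}} = \int_{0}^{1} 7 u^{a} \log{\left(u \right)}^{3} \, du = - \frac{42}{\left(a + 1\right)^{4}},$$
and the integrand here is exactly the target integrand, so $I = - \frac{42}{\left(a + 1\right)^{4}}$.

Setting $a = \frac{3}{2}$:
$$I = - \frac{672}{625}.$$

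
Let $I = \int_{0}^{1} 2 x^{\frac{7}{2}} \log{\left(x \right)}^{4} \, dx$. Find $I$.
$\frac{512}{19683}$

Consider the simpler parametrised integral
$$J(a) = \int_{0}^{1} 2 x^{a} \, dx = \frac{2}{a + 1}.$$

Differentiating under the integral sign brings down a factor of $\ln x$:
$$\frac{dJ}{da} = \int_{0}^{1} 2 x^{a} \log{\left(x \right)} \, dx = - \frac{2}{\left(a + 1\right)^{2}}.$$

Repeating $4$ times in total — each differentiation brings down another $\ln x$ — gives
$$\frac{d^{4}J}{da^{4}} = \int_{0}^{1} 2 x^{a} \log{\left(x \right)}^{4} \, dx = \frac{48}{\left(a + 1\right)^{5}},$$
and the integrand here is exactly the target integrand, so $I = \frac{48}{\left(a + 1\right)^{5}}$.

Setting $a = \frac{7}{2}$:
$$I = \frac{512}{19683}.$$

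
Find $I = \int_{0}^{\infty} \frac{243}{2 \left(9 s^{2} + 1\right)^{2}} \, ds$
$\frac{81 \pi}{8}$

Start from the standard arctangent integral
$$J(a) = \int_{0}^{\infty} \frac{3}{2 \left(a^{2} + s^{2}\right)} \, ds = \frac{3 \pi}{4 a}.$$

Differentiating under the integral sign with respect to $a$,
$$\frac{dJ}{da} = \int_{0}^{\infty} - \frac{3 a}{\left(a^{2} + s^{2}\right)^{2}} \, ds = - \frac{3 \pi}{4 a^{2}},$$
so $\int_{0}^{\infty} \frac{3}{2 \left(a^{2} + s^{2}\right)^{2}} \, ds = \frac{3 \pi}{8 a^{3}}$.

Setting $a = \frac{1}{3}$:
$$I = \frac{81 \pi}{8}.$$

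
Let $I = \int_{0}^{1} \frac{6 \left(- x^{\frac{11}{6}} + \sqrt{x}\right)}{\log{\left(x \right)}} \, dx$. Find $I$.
$\log{\left(\frac{531441}{24137569} \right)}$

Introduce a parameter $a$ in the exponent: let $I(a) = \int_{0}^{1} \frac{6 \left(- x^{\frac{11}{6}} + x^{a}\right)}{\log{\left(x \right)}} \, dx$.

Since $\dfrac{\partial}{\partial a}\,x^{a} = x^{a} \ln x$, the $\ln x$ in the denominator cancels and
$$\frac{dI}{da} = \int_{0}^{1} 6 x^{a} \, dx = 6 \left[\frac{x^{a+1}}{a+1}\right]_0^1 = \frac{6}{a + 1}.$$

Integrating with respect to $a$ gives $I(a) = \log{\left(\frac{46656 \left(a + 1\right)^{6}}{24137569} \right)} + C$.

At $a = \frac{11}{6}$ the integrand is identically $0$, so $I(\frac{11}{6}) = 0$. The closed form gives $0$, hence $C = 0$.

Setting $a = \frac{1}{2}$:
$$I = \log{\left(\frac{531441}{24137569} \right)}.$$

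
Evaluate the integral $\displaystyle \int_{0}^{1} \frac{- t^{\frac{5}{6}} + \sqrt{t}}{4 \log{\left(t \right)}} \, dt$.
$- \frac{\log{\left(11 \right)}}{4} + \frac{\log{\left(3 \right)}}{2}$

Consider the one-parameter family: let $I(a) = \int_{0}^{1} \frac{\sqrt{t} - t^{a}}{4 \log{\left(t \right)}} \, dt$.

Since $\dfrac{\partial}{\partial a}\,t^{a} = t^{a} \ln t$, the $\ln t$ in the denominator cancels and
$$\frac{dI}{da} = \int_{0}^{1} - \frac{1}{4} t^{a} \, dt = - \frac{1}{4} \left[\frac{t^{a+1}}{a+1}\right]_0^1 = - \frac{1}{4 a + 4}.$$

Integrating with respect to $a$ gives $I(a) = - \frac{\log{\left(a + 1 \right)}}{4} - \frac{\log{\left(2 \right)}}{4} + \frac{\log{\left(3 \right)}}{4} + C$.

At $a = \frac{1}{2}$ the integrand is identically $0$, so $I(\frac{1}{2}) = 0$. The closed form gives $0$, hence $C = 0$.

Setting $a = \frac{5}{6}$:
$$I = - \frac{\log{\left(11 \right)}}{4} + \frac{\log{\left(3 \right)}}{2}.$$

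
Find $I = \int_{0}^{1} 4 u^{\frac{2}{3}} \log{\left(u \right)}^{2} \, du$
$\frac{216}{125}$

Begin with the known integral
$$J(a) = \int_{0}^{1} 4 u^{a} \, du = \frac{4}{a + 1}.$$

Differentiating under the integral sign brings down a factor of $\ln u$:
$$\frac{dJ}{da} = \int_{0}^{1} 4 u^{a} \log{\left(u \right)} \, du = - \frac{4}{\left(a + 1\right)^{2}}.$$

Repeating twice in total — each differentiation brings down another $\ln u$ — gives
$$\frac{d^{2}J}{da^{2}} = \int_{0}^{1} 4 u^{a} \log{\left(u \right)}^{2} \, du = \frac{8}{\left(a + 1\right)^{3}},$$
and the integrand here is exactly the target integrand, so $I = \frac{8}{\left(a + 1\right)^{3}}$.

Setting $a = \frac{2}{3}$:
$$I = \frac{216}{125}.$$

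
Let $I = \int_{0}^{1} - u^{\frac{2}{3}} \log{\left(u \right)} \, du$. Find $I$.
$\frac{9}{25}$

Begin with the known integral
$$J(a) = \int_{0}^{1} - u^{a} \, du = - \frac{1}{a + 1}.$$

Differentiating under the integral sign brings down a factor of $\ln u$:
$$\frac{dJ}{da} = \int_{0}^{1} - u^{a} \log{\left(u \right)} \, du = \frac{1}{\left(a + 1\right)^{2}}.$$

The integral on the left is $I$, so $I = \frac{1}{\left(a + 1\right)^{2}}$.

Setting $a = \frac{2}{3}$:
$$I = \frac{9}{25}.$$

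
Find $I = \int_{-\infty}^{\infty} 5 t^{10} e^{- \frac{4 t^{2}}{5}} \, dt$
$\frac{14765625 \sqrt{5} \sqrt{\pi}}{65536}$

Consider the simpler parametrised integral
$$J(a) = \int_{-\infty}^{\infty} 5 e^{- a t^{2}} \, dt = \frac{5 \sqrt{\pi}}{\sqrt{a}}.$$

Differentiating under the integral sign brings down a factor of $(-t^2)$:
$$\frac{dJ}{da} = \int_{-\infty}^{\infty} - 5 t^{2} e^{- a t^{2}} \, dt = - \frac{5 \sqrt{\pi}}{2 a^{\frac{3}{2}}}.$$

Repeating $5$ times in total — each differentiation brings down another $(-t^2)$ — gives
$$\frac{d^{5}J}{da^{5}} = \int_{-\infty}^{\infty} - 5 t^{10} e^{- a t^{2}} \, dt = - \frac{4725 \sqrt{\pi}}{32 a^{\frac{11}{2}}},$$
and the integrand here is $(-1)^{5}$ times the target integrand, so $I = (-1)^{5}\,\frac{d^{5}J}{da^{5}} = \frac{4725 \sqrt{\pi}}{32 a^{\frac{11}{2}}}$.

Setting $a = \frac{4}{5}$:
$$I = \frac{14765625 \sqrt{5} \sqrt{\pi}}{65536}.$$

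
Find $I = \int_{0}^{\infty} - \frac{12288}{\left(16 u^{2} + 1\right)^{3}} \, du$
$- 576 \pi$

Start from the standard arctangent integral
$$J(a) = \int_{0}^{\infty} - \frac{3}{a^{2} + u^{2}} \, du = - \frac{3 \pi}{2 a}.$$

Differentiating under the integral sign with respect to $a$,
$$\frac{dJ}{da} = \int_{0}^{\infty} \frac{6 a}{\left(a^{2} + u^{2}\right)^{2}} \, du = \frac{3 \pi}{2 a^{2}},$$
so $\int_{0}^{\infty} - \frac{3}{\left(a^{2} + u^{2}\right)^{2}} \, du = - \frac{3 \pi}{4 a^{3}}$.

Repeating — each differentiation of $1/(u^2+a^2)^j$ produces $-2ja/(u^2+a^2)^{j+1}$ — and dividing through by $-2ja$ at each step yields, after $2$ differentiations in total,
$$\int_{0}^{\infty} - \frac{3}{\left(a^{2} + u^{2}\right)^{3}} \, du = - \frac{9 \pi}{16 a^{5}}.$$

Setting $a = \frac{1}{4}$:
$$I = - 576 \pi.$$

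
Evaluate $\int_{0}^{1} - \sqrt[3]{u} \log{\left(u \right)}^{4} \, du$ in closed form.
$- \frac{729}{128}$

Consider the simpler parametrised integral
$$J(a) = \int_{0}^{1} - u^{a} \, du = - \frac{1}{a + 1}.$$

Differentiating under the integral sign brings down a factor of $\ln u$:
$$\frac{dJ}{da} = \int_{0}^{1} - u^{a} \log{\left(u \right)} \, du = \frac{1}{\left(a + 1\right)^{2}}.$$

Repeating $4$ times in total — each differentiation brings down another $\ln u$ — gives
$$\frac{d^{4}J}{da^{4}} = \int_{0}^{1} - u^{a} \log{\left(u \right)}^{4} \, du = - \frac{24}{\left(a + 1\right)^{5}},$$
and the integrand here is exactly the target integrand, so $I = - \frac{24}{\left(a + 1\right)^{5}}$.

Setting $a = \frac{1}{3}$:
$$I = - \frac{729}{128}.$$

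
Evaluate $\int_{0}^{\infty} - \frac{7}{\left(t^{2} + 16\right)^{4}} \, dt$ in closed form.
$- \frac{35 \pi}{524288}$

Start from the standard arctangent integral
$$J(a) = \int_{0}^{\infty} - \frac{7}{a^{2} + t^{2}} \, dt = - \frac{7 \pi}{2 a}.$$

Differentiating under the integral sign with respect to $a$,
$$\frac{dJ}{da} = \int_{0}^{\infty} \frac{14 a}{\left(a^{2} + t^{2}\right)^{2}} \, dt = \frac{7 \pi}{2 a^{2}},$$
so $\int_{0}^{\infty} - \frac{7}{\left(a^{2} + t^{2}\right)^{2}} \, dt = - \frac{7 \pi}{4 a^{3}}$.

Repeating — each differentiation of $1/(t^2+a^2)^j$ produces $-2ja/(t^2+a^2)^{j+1}$ — and dividing through by $-2ja$ at each step yields, after $3$ differentiations in total,
$$\int_{0}^{\infty} - \frac{7}{\left(a^{2} + t^{2}\right)^{4}} \, dt = - \frac{35 \pi}{32 a^{7}}.$$

Setting $a = 4$:
$$I = - \frac{35 \pi}{524288}.$$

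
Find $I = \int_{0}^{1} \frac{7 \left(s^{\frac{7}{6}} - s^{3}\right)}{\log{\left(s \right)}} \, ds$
$- \log{\left(\frac{4586471424}{62748517} \right)}$

Introduce a parameter $a$ in the exponent: let $I(a) = \int_{0}^{1} \frac{7 \left(s^{\frac{7}{6}} - s^{a}\right)}{\log{\left(s \right)}} \, ds$.

Since $\dfrac{\partial}{\partial a}\,s^{a} = s^{a} \ln s$, the $\ln s$ in the denominator cancels and
$$\frac{dI}{da} = \int_{0}^{1} -7 s^{a} \, ds = -7 \left[\frac{s^{a+1}}{a+1}\right]_0^1 = - \frac{7}{a + 1}.$$

Integrating with respect to $a$ gives $I(a) = - \log{\left(\frac{279936 \left(a + 1\right)^{7}}{62748517} \right)} + C$.

At $a = \frac{7}{6}$ the integrand is identically $0$, so $I(\frac{7}{6}) = 0$. The closed form gives $0$, hence $C = 0$.

Setting $a = 3$:
$$I = - \log{\left(\frac{4586471424}{62748517} \right)}.$$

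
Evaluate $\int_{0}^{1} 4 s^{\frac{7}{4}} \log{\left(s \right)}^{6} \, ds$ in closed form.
$\frac{47185920}{19487171}$

Consider the simpler parametrised integral
$$J(a) = \int_{0}^{1} 4 s^{a} \, ds = \frac{4}{a + 1}.$$

Differentiating under the integral sign brings down a factor of $\ln s$:
$$\frac{dJ}{da} = \int_{0}^{1} 4 s^{a} \log{\left(s \right)} \, ds = - \frac{4}{\left(a + 1\right)^{2}}.$$

Repeating $6$ times in total — each differentiation brings down another $\ln s$ — gives
$$\frac{d^{6}J}{da^{6}} = \int_{0}^{1} 4 s^{a} \log{\left(s \right)}^{6} \, ds = \frac{2880}{\left(a + 1\right)^{7}},$$
and the integrand here is exactly the target integrand, so $I = \frac{2880}{\left(a + 1\right)^{7}}$.

Setting $a = \frac{7}{4}$:
$$I = \frac{47185920}{19487171}.$$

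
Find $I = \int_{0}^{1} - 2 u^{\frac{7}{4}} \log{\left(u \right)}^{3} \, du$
$\frac{3072}{14641}$

Start from the elementary integral
$$J(a) = \int_{0}^{1} - 2 u^{a} \, du = - \frac{2}{a + 1}.$$

Differentiating under the integral sign brings down a factor of $\ln u$:
$$\frac{dJ}{da} = \int_{0}^{1} - 2 u^{a} \log{\left(u \right)} \, du = \frac{2}{\left(a + 1\right)^{2}}.$$

Repeating $3$ times in total — each differentiation brings down another $\ln u$ — gives
$$\frac{d^{3}J}{da^{3}} = \int_{0}^{1} - 2 u^{a} \log{\left(u \right)}^{3} \, du = \frac{12}{\left(a + 1\right)^{4}},$$
and the integrand here is exactly the target integrand, so $I = \frac{12}{\left(a + 1\right)^{4}}$.

Setting $a = \frac{7}{4}$:
$$I = \frac{3072}{14641}.$$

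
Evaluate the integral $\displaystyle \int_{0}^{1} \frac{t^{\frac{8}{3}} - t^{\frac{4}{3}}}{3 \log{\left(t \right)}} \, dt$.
$- \frac{\log{\left(7 \right)}}{3} + \frac{\log{\left(11 \right)}}{3}$

Consider the one-parameter family: let $I(a) = \int_{0}^{1} \frac{t^{\frac{8}{3}} - t^{a}}{3 \log{\left(t \right)}} \, dt$.

Since $\dfrac{\partial}{\partial a}\,t^{a} = t^{a} \ln t$, the $\ln t$ in the denominator cancels and
$$\frac{dI}{da} = \int_{0}^{1} - \frac{1}{3} t^{a} \, dt = - \frac{1}{3} \left[\frac{t^{a+1}}{a+1}\right]_0^1 = - \frac{1}{3 a + 3}.$$

Integrating with respect to $a$ gives $I(a) = - \frac{\log{\left(a + 1 \right)}}{3} - \frac{\log{\left(3 \right)}}{3} + \frac{\log{\left(11 \right)}}{3} + C$.

At $a = \frac{8}{3}$ the integrand is identically $0$, so $I(\frac{8}{3}) = 0$. The closed form gives $0$, hence $C = 0$.

Setting $a = \frac{4}{3}$:
$$I = - \frac{\log{\left(7 \right)}}{3} + \frac{\log{\left(11 \right)}}{3}.$$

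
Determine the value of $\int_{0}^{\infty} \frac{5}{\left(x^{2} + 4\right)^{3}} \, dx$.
$\frac{15 \pi}{512}$

Begin with the known result
$$J(a) = \int_{0}^{\infty} \frac{5}{a^{2} + x^{2}} \, dx = \frac{5 \pi}{2 a}.$$

Differentiating under the integral sign with respect to $a$,
$$\frac{dJ}{da} = \int_{0}^{\infty} - \frac{10 a}{\left(a^{2} + x^{2}\right)^{2}} \, dx = - \frac{5 \pi}{2 a^{2}},$$
so $\int_{0}^{\infty} \frac{5}{\left(a^{2} + x^{2}\right)^{2}} \, dx = \frac{5 \pi}{4 a^{3}}$.

Repeating — each differentiation of $1/(x^2+a^2)^j$ produces $-2ja/(x^2+a^2)^{j+1}$ — and dividing through by $-2ja$ at each step yields, after $2$ differentiations in total,
$$\int_{0}^{\infty} \frac{5}{\left(a^{2} + x^{2}\right)^{3}} \, dx = \frac{15 \pi}{16 a^{5}}.$$

Setting $a = 2$:
$$I = \frac{15 \pi}{512}.$$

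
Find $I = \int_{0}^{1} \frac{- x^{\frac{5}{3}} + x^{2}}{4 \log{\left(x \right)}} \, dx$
$- \frac{3 \log{\left(2 \right)}}{4} + \frac{\log{\left(3 \right)}}{2}$

Consider the one-parameter family: let $I(a) = \int_{0}^{1} \frac{- x^{\frac{5}{3}} + x^{a}}{4 \log{\left(x \right)}} \, dx$.

Since $\dfrac{\partial}{\partial a}\,x^{a} = x^{a} \ln x$, the $\ln x$ in the denominator cancels and
$$\frac{dI}{da} = \int_{0}^{1} \frac{1}{4} x^{a} \, dx = \frac{1}{4} \left[\frac{x^{a+1}}{a+1}\right]_0^1 = \frac{1}{4 \left(a + 1\right)}.$$

Integrating with respect to $a$ gives $I(a) = \log{\left(\frac{\sqrt[4]{6} \sqrt[4]{a + 1}}{2} \right)} + C$.

At $a = \frac{5}{3}$ the integrand is identically $0$, so $I(\frac{5}{3}) = 0$. The closed form gives $0$, hence $C = 0$.

Setting $a = 2$:
$$I = - \frac{3 \log{\left(2 \right)}}{4} + \frac{\log{\left(3 \right)}}{2}.$$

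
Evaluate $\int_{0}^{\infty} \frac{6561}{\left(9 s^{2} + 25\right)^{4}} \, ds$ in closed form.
$\frac{2187 \pi}{500000}$

Recall the elementary integral
$$J(a) = \int_{0}^{\infty} \frac{1}{a^{2} + s^{2}} \, ds = \frac{\pi}{2 a}.$$

Differentiating under the integral sign with respect to $a$,
$$\frac{dJ}{da} = \int_{0}^{\infty} - \frac{2 a}{\left(a^{2} + s^{2}\right)^{2}} \, ds = - \frac{\pi}{2 a^{2}},$$
so $\int_{0}^{\infty} \frac{1}{\left(a^{2} + s^{2}\right)^{2}} \, ds = \frac{\pi}{4 a^{3}}$.

Repeating — each differentiation of $1/(s^2+a^2)^j$ produces $-2ja/(s^2+a^2)^{j+1}$ — and dividing through by $-2ja$ at each step yields, after $3$ differentiations in total,
$$\int_{0}^{\infty} \frac{1}{\left(a^{2} + s^{2}\right)^{4}} \, ds = \frac{5 \pi}{32 a^{7}}.$$

Setting $a = \frac{5}{3}$:
$$I = \frac{2187 \pi}{500000}.$$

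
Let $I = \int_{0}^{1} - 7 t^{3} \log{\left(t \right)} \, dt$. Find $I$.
$\frac{7}{16}$

Begin with the known integral
$$J(a) = \int_{0}^{1} - 7 t^{a} \, dt = - \frac{7}{a + 1}.$$

Differentiating under the integral sign brings down a factor of $\ln t$:
$$\frac{dJ}{da} = \int_{0}^{1} - 7 t^{a} \log{\left(t \right)} \, dt = \frac{7}{\left(a + 1\right)^{2}}.$$

The integral on the left is $I$, so $I = \frac{7}{\left(a + 1\right)^{2}}$.

Setting $a = 3$:
$$I = \frac{7}{16}.$$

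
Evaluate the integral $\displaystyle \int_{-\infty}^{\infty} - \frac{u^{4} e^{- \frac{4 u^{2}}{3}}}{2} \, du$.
$- \frac{27 \sqrt{3} \sqrt{\pi}}{256}$

Start from the elementary integral
$$J(a) = \int_{-\infty}^{\infty} - \frac{e^{- a u^{2}}}{2} \, du = - \frac{\sqrt{\pi}}{2 \sqrt{a}}.$$

Differentiating under the integral sign brings down a factor of $(-u^2)$:
$$\frac{dJ}{da} = \int_{-\infty}^{\infty} \frac{u^{2} e^{- a u^{2}}}{2} \, du = \frac{\sqrt{\pi}}{4 a^{\frac{3}{2}}}.$$

Repeating twice in total — each differentiation brings down another $(-u^2)$ — gives
$$\frac{d^{2}J}{da^{2}} = \int_{-\infty}^{\infty} - \frac{u^{4} e^{- a u^{2}}}{2} \, du = - \frac{3 \sqrt{\pi}}{8 a^{\frac{5}{2}}},$$
and the integrand here is exactly the target integrand, so $I = - \frac{3 \sqrt{\pi}}{8 a^{\frac{5}{2}}}$.

Setting $a = \frac{4}{3}$:
$$I = - \frac{27 \sqrt{3} \sqrt{\pi}}{256}.$$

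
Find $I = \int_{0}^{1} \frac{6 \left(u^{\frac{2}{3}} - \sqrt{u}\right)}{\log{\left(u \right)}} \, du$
$\log{\left(\frac{1000000}{531441} \right)}$

Replace the exponent $\frac{2}{3}$ by a parameter $a$: let $I(a) = \int_{0}^{1} \frac{6 \left(- \sqrt{u} + u^{a}\right)}{\log{\left(u \right)}} \, du$.

Since $\dfrac{\partial}{\partial a}\,u^{a} = u^{a} \ln u$, the $\ln u$ in the denominator cancels and
$$\frac{dI}{da} = \int_{0}^{1} 6 u^{a} \, du = 6 \left[\frac{u^{a+1}}{a+1}\right]_0^1 = \frac{6}{a + 1}.$$

Integrating with respect to $a$ gives $I(a) = \log{\left(\frac{64 \left(a + 1\right)^{6}}{729} \right)} + C$.

At $a = \frac{1}{2}$ the integrand is identically $0$, so $I(\frac{1}{2}) = 0$. The closed form gives $0$, hence $C = 0$.

Setting $a = \frac{2}{3}$:
$$I = \log{\left(\frac{1000000}{531441} \right)}.$$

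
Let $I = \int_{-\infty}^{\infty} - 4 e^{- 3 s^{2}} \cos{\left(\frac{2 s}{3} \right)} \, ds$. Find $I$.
$- \frac{4 \sqrt{3} \sqrt{\pi}}{3 e^{\frac{1}{27}}}$

Define $I(b) = \int_{-\infty}^{\infty} - 4 e^{- 3 s^{2}} \cos{\left(b s \right)} \, ds$.

Differentiating under the integral sign,
$$I'(b) = \int_{-\infty}^{\infty} 4 s e^{- 3 s^{2}} \sin{\left(b s \right)} \, ds.$$

Integrate $\int_{-\infty}^{\infty} s \sin(b s)\, e^{- 3 s^{2}}\, ds$ by parts with $u = \sin(b s)$ and $dv = s\, e^{- 3 s^{2}}\, ds$, giving $v = - \frac{e^{- 3 s^{2}}}{6}$. The boundary term vanishes and
$$\int_{-\infty}^{\infty} s \sin(b s)\, e^{- 3 s^{2}}\, ds = \frac{b}{6} \int_{-\infty}^{\infty} \cos(b s)\, e^{- 3 s^{2}}\, ds,$$
so $I'(b) = - \frac{b}{6}\, I(b)$.

This is a separable first-order ODE; solving with the initial condition $I(0) = \int_{-\infty}^{\infty} - 4 e^{- 3 s^{2}}\,ds = - \frac{4 \sqrt{3} \sqrt{\pi}}{3}$ gives
$$I(b) = - \frac{4 \sqrt{3} \sqrt{\pi} e^{- \frac{b^{2}}{12}}}{3}.$$

Setting $b = \frac{2}{3}$:
$$I = - \frac{4 \sqrt{3} \sqrt{\pi}}{3 e^{\frac{1}{27}}}.$$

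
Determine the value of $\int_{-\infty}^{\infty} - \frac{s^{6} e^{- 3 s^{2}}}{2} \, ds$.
$- \frac{5 \sqrt{3} \sqrt{\pi}}{432}$

Begin with the known integral
$$J(a) = \int_{-\infty}^{\infty} - \frac{e^{- a s^{2}}}{2} \, ds = - \frac{\sqrt{\pi}}{2 \sqrt{a}}.$$

Differentiating under the integral sign brings down a factor of $(-s^2)$:
$$\frac{dJ}{da} = \int_{-\infty}^{\infty} \frac{s^{2} e^{- a s^{2}}}{2} \, ds = \frac{\sqrt{\pi}}{4 a^{\frac{3}{2}}}.$$

Repeating $3$ times in total — each differentiation brings down another $(-s^2)$ — gives
$$\frac{d^{3}J}{da^{3}} = \int_{-\infty}^{\infty} \frac{s^{6} e^{- a s^{2}}}{2} \, ds = \frac{15 \sqrt{\pi}}{16 a^{\frac{7}{2}}},$$
and the integrand here is $(-1)^{3}$ times the target integrand, so $I = (-1)^{3}\,\frac{d^{3}J}{da^{3}} = - \frac{15 \sqrt{\pi}}{16 a^{\frac{7}{2}}}$.

Setting $a = 3$:
$$I = - \frac{5 \sqrt{3} \sqrt{\pi}}{432}.$$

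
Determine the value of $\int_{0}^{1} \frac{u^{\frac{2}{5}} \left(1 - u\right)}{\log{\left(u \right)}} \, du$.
$\log{\left(\frac{7}{12} \right)}$

Introduce a parameter $a$ in the exponent: let $I(a) = \int_{0}^{1} \frac{- u^{\frac{7}{5}} + u^{a}}{\log{\left(u \right)}} \, du$.

Since $\dfrac{\partial}{\partial a}\,u^{a} = u^{a} \ln u$, the $\ln u$ in the denominator cancels and
$$\frac{dI}{da} = \int_{0}^{1} u^{a} \, du = \left[\frac{u^{a+1}}{a+1}\right]_0^1 = \frac{1}{a + 1}.$$

Integrating with respect to $a$ gives $I(a) = \log{\left(\frac{5 a}{12} + \frac{5}{12} \right)} + C$.

At $a = \frac{7}{5}$ the integrand is identically $0$, so $I(\frac{7}{5}) = 0$. The closed form gives $0$, hence $C = 0$.

Setting $a = \frac{2}{5}$:
$$I = \log{\left(\frac{7}{12} \right)}.$$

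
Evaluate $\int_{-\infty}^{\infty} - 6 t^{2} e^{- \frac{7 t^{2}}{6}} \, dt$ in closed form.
$- \frac{18 \sqrt{42} \sqrt{\pi}}{49}$

Consider the simpler parametrised integral
$$J(a) = \int_{-\infty}^{\infty} - 6 e^{- a t^{2}} \, dt = - \frac{6 \sqrt{\pi}}{\sqrt{a}}.$$

Differentiating under the integral sign brings down a factor of $(-t^2)$:
$$\frac{dJ}{da} = \int_{-\infty}^{\infty} 6 t^{2} e^{- a t^{2}} \, dt = \frac{3 \sqrt{\pi}}{a^{\frac{3}{2}}}.$$

The integral on the left is $-I$, so $I = - \frac{3 \sqrt{\pi}}{a^{\frac{3}{2}}}$.

Setting $a = \frac{7}{6}$:
$$I = - \frac{18 \sqrt{42} \sqrt{\pi}}{49}.$$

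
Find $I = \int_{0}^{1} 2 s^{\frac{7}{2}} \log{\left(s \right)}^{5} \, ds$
$- \frac{5120}{177147}$

Consider the simpler parametrised integral
$$J(a) = \int_{0}^{1} 2 s^{a} \, ds = \frac{2}{a + 1}.$$

Differentiating under the integral sign brings down a factor of $\ln s$:
$$\frac{dJ}{da} = \int_{0}^{1} 2 s^{a} \log{\left(s \right)} \, ds = - \frac{2}{\left(a + 1\right)^{2}}.$$

Repeating $5$ times in total — each differentiation brings down another $\ln s$ — gives
$$\frac{d^{5}J}{da^{5}} = \int_{0}^{1} 2 s^{a} \log{\left(s \right)}^{5} \, ds = - \frac{240}{\left(a + 1\right)^{6}},$$
and the integrand here is exactly the target integrand, so $I = - \frac{240}{\left(a + 1\right)^{6}}$.

Setting $a = \frac{7}{2}$:
$$I = - \frac{5120}{177147}.$$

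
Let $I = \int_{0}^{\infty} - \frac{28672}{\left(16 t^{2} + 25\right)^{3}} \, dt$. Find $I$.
$- \frac{1344 \pi}{3125}$

Start from the standard arctangent integral
$$J(a) = \int_{0}^{\infty} - \frac{7}{a^{2} + t^{2}} \, dt = - \frac{7 \pi}{2 a}.$$

Differentiating under the integral sign with respect to $a$,
$$\frac{dJ}{da} = \int_{0}^{\infty} \frac{14 a}{\left(a^{2} + t^{2}\right)^{2}} \, dt = \frac{7 \pi}{2 a^{2}},$$
so $\int_{0}^{\infty} - \frac{7}{\left(a^{2} + t^{2}\right)^{2}} \, dt = - \frac{7 \pi}{4 a^{3}}$.

Repeating — each differentiation of $1/(t^2+a^2)^j$ produces $-2ja/(t^2+a^2)^{j+1}$ — and dividing through by $-2ja$ at each step yields, after $2$ differentiations in total,
$$\int_{0}^{\infty} - \frac{7}{\left(a^{2} + t^{2}\right)^{3}} \, dt = - \frac{21 \pi}{16 a^{5}}.$$

Setting $a = \frac{5}{4}$:
$$I = - \frac{1344 \pi}{3125}.$$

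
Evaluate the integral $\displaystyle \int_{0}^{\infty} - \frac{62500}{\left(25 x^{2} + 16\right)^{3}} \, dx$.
$- \frac{9375 \pi}{4096}$

Recall the elementary integral
$$J(a) = \int_{0}^{\infty} - \frac{4}{a^{2} + x^{2}} \, dx = - \frac{2 \pi}{a}.$$

Differentiating under the integral sign with respect to $a$,
$$\frac{dJ}{da} = \int_{0}^{\infty} \frac{8 a}{\left(a^{2} + x^{2}\right)^{2}} \, dx = \frac{2 \pi}{a^{2}},$$
so $\int_{0}^{\infty} - \frac{4}{\left(a^{2} + x^{2}\right)^{2}} \, dx = - \frac{\pi}{a^{3}}$.

Repeating — each differentiation of $1/(x^2+a^2)^j$ produces $-2ja/(x^2+a^2)^{j+1}$ — and dividing through by $-2ja$ at each step yields, after $2$ differentiations in total,
$$\int_{0}^{\infty} - \frac{4}{\left(a^{2} + x^{2}\right)^{3}} \, dx = - \frac{3 \pi}{4 a^{5}}.$$

Setting $a = \frac{4}{5}$:
$$I = - \frac{9375 \pi}{4096}.$$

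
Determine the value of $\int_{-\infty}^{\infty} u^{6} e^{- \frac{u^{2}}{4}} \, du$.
$240 \sqrt{\pi}$

Start from the elementary integral
$$J(a) = \int_{-\infty}^{\infty} e^{- a u^{2}} \, du = \frac{\sqrt{\pi}}{\sqrt{a}}.$$

Differentiating under the integral sign brings down a factor of $(-u^2)$:
$$\frac{dJ}{da} = \int_{-\infty}^{\infty} - u^{2} e^{- a u^{2}} \, du = - \frac{\sqrt{\pi}}{2 a^{\frac{3}{2}}}.$$

Repeating $3$ times in total — each differentiation brings down another $(-u^2)$ — gives
$$\frac{d^{3}J}{da^{3}} = \int_{-\infty}^{\infty} - u^{6} e^{- a u^{2}} \, du = - \frac{15 \sqrt{\pi}}{8 a^{\frac{7}{2}}},$$
and the integrand here is $(-1)^{3}$ times the target integrand, so $I = (-1)^{3}\,\frac{d^{3}J}{da^{3}} = \frac{15 \sqrt{\pi}}{8 a^{\frac{7}{2}}}$.

Setting $a = \frac{1}{4}$:
$$I = 240 \sqrt{\pi}.$$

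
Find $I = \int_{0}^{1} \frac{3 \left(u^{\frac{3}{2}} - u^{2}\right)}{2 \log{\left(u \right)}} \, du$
$- \log{\left(\frac{6 \sqrt{30}}{25} \right)}$

Replace the exponent $2$ by a parameter $a$: let $I(a) = \int_{0}^{1} \frac{3 \left(u^{\frac{3}{2}} - u^{a}\right)}{2 \log{\left(u \right)}} \, du$.

Since $\dfrac{\partial}{\partial a}\,u^{a} = u^{a} \ln u$, the $\ln u$ in the denominator cancels and
$$\frac{dI}{da} = \int_{0}^{1} - \frac{3}{2} u^{a} \, du = - \frac{3}{2} \left[\frac{u^{a+1}}{a+1}\right]_0^1 = - \frac{3}{2 a + 2}.$$

Integrating with respect to $a$ gives $I(a) = - \log{\left(\frac{2 \sqrt{10} \left(a + 1\right)^{\frac{3}{2}}}{25} \right)} + C$.

At $a = \frac{3}{2}$ the integrand is identically $0$, so $I(\frac{3}{2}) = 0$. The closed form gives $0$, hence $C = 0$.

Setting $a = 2$:
$$I = - \log{\left(\frac{6 \sqrt{30}}{25} \right)}.$$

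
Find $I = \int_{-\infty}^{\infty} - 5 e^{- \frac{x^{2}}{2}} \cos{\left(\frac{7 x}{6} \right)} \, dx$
$- \frac{5 \sqrt{2} \sqrt{\pi}}{e^{\frac{49}{72}}}$

Treat the cosine frequency as a parameter and define $I(b) = \int_{-\infty}^{\infty} - 5 e^{- \frac{x^{2}}{2}} \cos{\left(b x \right)} \, dx$.

Differentiating under the integral sign,
$$I'(b) = \int_{-\infty}^{\infty} 5 x e^{- \frac{x^{2}}{2}} \sin{\left(b x \right)} \, dx.$$

Integrate $\int_{-\infty}^{\infty} x \sin(b x)\, e^{- \frac{x^{2}}{2}}\, dx$ by parts with $u = \sin(b x)$ and $dv = x\, e^{- \frac{x^{2}}{2}}\, dx$, giving $v = - e^{- \frac{x^{2}}{2}}$. The boundary term vanishes and
$$\int_{-\infty}^{\infty} x \sin(b x)\, e^{- \frac{x^{2}}{2}}\, dx = b \int_{-\infty}^{\infty} \cos(b x)\, e^{- \frac{x^{2}}{2}}\, dx,$$
so $I'(b) = - b\, I(b)$.

This is a separable first-order ODE; solving with the initial condition $I(0) = \int_{-\infty}^{\infty} - 5 e^{- \frac{x^{2}}{2}}\,dx = - 5 \sqrt{2} \sqrt{\pi}$ gives
$$I(b) = - 5 \sqrt{2} \sqrt{\pi} e^{- \frac{b^{2}}{2}}.$$

Setting $b = \frac{7}{6}$:
$$I = - \frac{5 \sqrt{2} \sqrt{\pi}}{e^{\frac{49}{72}}}.$$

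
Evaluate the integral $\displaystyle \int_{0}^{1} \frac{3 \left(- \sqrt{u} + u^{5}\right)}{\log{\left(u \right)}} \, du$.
$\log{\left(64 \right)}$

Consider the one-parameter family: let $I(a) = \int_{0}^{1} \frac{3 \left(- \sqrt{u} + u^{a}\right)}{\log{\left(u \right)}} \, du$.

Since $\dfrac{\partial}{\partial a}\,u^{a} = u^{a} \ln u$, the $\ln u$ in the denominator cancels and
$$\frac{dI}{da} = \int_{0}^{1} 3 u^{a} \, du = 3 \left[\frac{u^{a+1}}{a+1}\right]_0^1 = \frac{3}{a + 1}.$$

Integrating with respect to $a$ gives $I(a) = \log{\left(\frac{8 \left(a + 1\right)^{3}}{27} \right)} + C$.

At $a = \frac{1}{2}$ the integrand is identically $0$, so $I(\frac{1}{2}) = 0$. The closed form gives $0$, hence $C = 0$.

Setting $a = 5$:
$$I = \log{\left(64 \right)}.$$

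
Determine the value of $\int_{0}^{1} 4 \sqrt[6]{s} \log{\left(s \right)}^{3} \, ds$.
$- \frac{31104}{2401}$

Start from the elementary integral
$$J(a) = \int_{0}^{1} 4 s^{a} \, ds = \frac{4}{a + 1}.$$

Differentiating under the integral sign brings down a factor of $\ln s$:
$$\frac{dJ}{da} = \int_{0}^{1} 4 s^{a} \log{\left(s \right)} \, ds = - \frac{4}{\left(a + 1\right)^{2}}.$$

Repeating $3$ times in total — each differentiation brings down another $\ln s$ — gives
$$\frac{d^{3}J}{da^{3}} = \int_{0}^{1} 4 s^{a} \log{\left(s \right)}^{3} \, ds = - \frac{24}{\left(a + 1\right)^{4}},$$
and the integrand here is exactly the target integrand, so $I = - \frac{24}{\left(a + 1\right)^{4}}$.

Setting $a = \frac{1}{6}$:
$$I = - \frac{31104}{2401}.$$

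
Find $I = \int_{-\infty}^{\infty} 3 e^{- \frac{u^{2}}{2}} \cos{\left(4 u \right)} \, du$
$\frac{3 \sqrt{2} \sqrt{\pi}}{e^{8}}$

Define $I(b) = \int_{-\infty}^{\infty} 3 e^{- \frac{u^{2}}{2}} \cos{\left(b u \right)} \, du$.

Differentiating under the integral sign,
$$I'(b) = \int_{-\infty}^{\infty} - 3 u e^{- \frac{u^{2}}{2}} \sin{\left(b u \right)} \, du.$$

Integrate $\int_{-\infty}^{\infty} u \sin(b u)\, e^{- \frac{u^{2}}{2}}\, du$ by parts with $w = \sin(b u)$ and $dv = u\, e^{- \frac{u^{2}}{2}}\, du$, giving $v = - e^{- \frac{u^{2}}{2}}$. The boundary term vanishes and
$$\int_{-\infty}^{\infty} u \sin(b u)\, e^{- \frac{u^{2}}{2}}\, du = b \int_{-\infty}^{\infty} \cos(b u)\, e^{- \frac{u^{2}}{2}}\, du,$$
so $I'(b) = - b\, I(b)$.

This is a separable first-order ODE; solving with the initial condition $I(0) = \int_{-\infty}^{\infty} 3 e^{- \frac{u^{2}}{2}}\,du = 3 \sqrt{2} \sqrt{\pi}$ gives
$$I(b) = 3 \sqrt{2} \sqrt{\pi} e^{- \frac{b^{2}}{2}}.$$

Setting $b = 4$:
$$I = \frac{3 \sqrt{2} \sqrt{\pi}}{e^{8}}.$$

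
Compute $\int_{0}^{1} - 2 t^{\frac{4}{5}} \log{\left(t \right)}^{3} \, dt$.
$\frac{2500}{2187}$

Consider the simpler parametrised integral
$$J(a) = \int_{0}^{1} - 2 t^{a} \, dt = - \frac{2}{a + 1}.$$

Differentiating under the integral sign brings down a factor of $\ln t$:
$$\frac{dJ}{da} = \int_{0}^{1} - 2 t^{a} \log{\left(t \right)} \, dt = \frac{2}{\left(a + 1\right)^{2}}.$$

Repeating $3$ times in total — each differentiation brings down another $\ln t$ — gives
$$\frac{d^{3}J}{da^{3}} = \int_{0}^{1} - 2 t^{a} \log{\left(t \right)}^{3} \, dt = \frac{12}{\left(a + 1\right)^{4}},$$
and the integrand here is exactly the target integrand, so $I = \frac{12}{\left(a + 1\right)^{4}}$.

Setting $a = \frac{4}{5}$:
$$I = \frac{2500}{2187}.$$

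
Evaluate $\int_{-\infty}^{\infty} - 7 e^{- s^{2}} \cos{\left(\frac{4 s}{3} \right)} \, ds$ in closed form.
$- \frac{7 \sqrt{\pi}}{e^{\frac{4}{9}}}$

Let $b$ denote the cosine frequency and define $I(b) = \int_{-\infty}^{\infty} - 7 e^{- s^{2}} \cos{\left(b s \right)} \, ds$.

Differentiating under the integral sign,
$$I'(b) = \int_{-\infty}^{\infty} 7 s e^{- s^{2}} \sin{\left(b s \right)} \, ds.$$

Integrate $\int_{-\infty}^{\infty} s \sin(b s)\, e^{- s^{2}}\, ds$ by parts with $u = \sin(b s)$ and $dv = s\, e^{- s^{2}}\, ds$, giving $v = - \frac{e^{- s^{2}}}{2}$. The boundary term vanishes and
$$\int_{-\infty}^{\infty} s \sin(b s)\, e^{- s^{2}}\, ds = \frac{b}{2} \int_{-\infty}^{\infty} \cos(b s)\, e^{- s^{2}}\, ds,$$
so $I'(b) = - \frac{b}{2}\, I(b)$.

This is a separable first-order ODE; solving with the initial condition $I(0) = \int_{-\infty}^{\infty} - 7 e^{- s^{2}}\,ds = - 7 \sqrt{\pi}$ gives
$$I(b) = - 7 \sqrt{\pi} e^{- \frac{b^{2}}{4}}.$$

Setting $b = \frac{4}{3}$:
$$I = - \frac{7 \sqrt{\pi}}{e^{\frac{4}{9}}}.$$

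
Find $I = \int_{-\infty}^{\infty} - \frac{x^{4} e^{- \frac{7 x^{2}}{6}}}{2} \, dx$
$- \frac{27 \sqrt{42} \sqrt{\pi}}{686}$

Consider the simpler parametrised integral
$$J(a) = \int_{-\infty}^{\infty} - \frac{e^{- a x^{2}}}{2} \, dx = - \frac{\sqrt{\pi}}{2 \sqrt{a}}.$$

Differentiating under the integral sign brings down a factor of $(-x^2)$:
$$\frac{dJ}{da} = \int_{-\infty}^{\infty} \frac{x^{2} e^{- a x^{2}}}{2} \, dx = \frac{\sqrt{\pi}}{4 a^{\frac{3}{2}}}.$$

Repeating twice in total — each differentiation brings down another $(-x^2)$ — gives
$$\frac{d^{2}J}{da^{2}} = \int_{-\infty}^{\infty} - \frac{x^{4} e^{- a x^{2}}}{2} \, dx = - \frac{3 \sqrt{\pi}}{8 a^{\frac{5}{2}}},$$
and the integrand here is exactly the target integrand, so $I = - \frac{3 \sqrt{\pi}}{8 a^{\frac{5}{2}}}$.

Setting $a = \frac{7}{6}$:
$$I = - \frac{27 \sqrt{42} \sqrt{\pi}}{686}.$$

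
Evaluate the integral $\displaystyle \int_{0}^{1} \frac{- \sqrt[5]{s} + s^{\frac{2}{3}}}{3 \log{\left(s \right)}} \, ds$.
$\log{\left(\frac{\sqrt[3]{12} \cdot 5^{\frac{2}{3}}}{6} \right)}$

Introduce a parameter $a$ in the exponent: let $I(a) = \int_{0}^{1} \frac{s^{\frac{2}{3}} - s^{a}}{3 \log{\left(s \right)}} \, ds$.

Since $\dfrac{\partial}{\partial a}\,s^{a} = s^{a} \ln s$, the $\ln s$ in the denominator cancels and
$$\frac{dI}{da} = \int_{0}^{1} - \frac{1}{3} s^{a} \, ds = - \frac{1}{3} \left[\frac{s^{a+1}}{a+1}\right]_0^1 = - \frac{1}{3 a + 3}.$$

Integrating with respect to $a$ gives $I(a) = - \frac{\log{\left(a + 1 \right)}}{3} - \frac{\log{\left(3 \right)}}{3} + \frac{\log{\left(5 \right)}}{3} + C$.

At $a = \frac{2}{3}$ the integrand is identically $0$, so $I(\frac{2}{3}) = 0$. The closed form gives $0$, hence $C = 0$.

Setting $a = \frac{1}{5}$:
$$I = \log{\left(\frac{\sqrt[3]{12} \cdot 5^{\frac{2}{3}}}{6} \right)}.$$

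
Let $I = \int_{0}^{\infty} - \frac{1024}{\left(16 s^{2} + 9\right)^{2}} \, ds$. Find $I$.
$- \frac{64 \pi}{27}$

Begin with the known result
$$J(a) = \int_{0}^{\infty} - \frac{4}{a^{2} + s^{2}} \, ds = - \frac{2 \pi}{a}.$$

Differentiating under the integral sign with respect to $a$,
$$\frac{dJ}{da} = \int_{0}^{\infty} \frac{8 a}{\left(a^{2} + s^{2}\right)^{2}} \, ds = \frac{2 \pi}{a^{2}},$$
so $\int_{0}^{\infty} - \frac{4}{\left(a^{2} + s^{2}\right)^{2}} \, ds = - \frac{\pi}{a^{3}}$.

Setting $a = \frac{3}{4}$:
$$I = - \frac{64 \pi}{27}.$$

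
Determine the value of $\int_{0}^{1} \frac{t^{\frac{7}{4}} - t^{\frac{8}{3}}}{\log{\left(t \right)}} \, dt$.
$\log{\left(\frac{3}{4} \right)}$

Replace the exponent $\frac{7}{4}$ by a parameter $a$: let $I(a) = \int_{0}^{1} \frac{- t^{\frac{8}{3}} + t^{a}}{\log{\left(t \right)}} \, dt$.

Since $\dfrac{\partial}{\partial a}\,t^{a} = t^{a} \ln t$, the $\ln t$ in the denominator cancels and
$$\frac{dI}{da} = \int_{0}^{1} t^{a} \, dt = \left[\frac{t^{a+1}}{a+1}\right]_0^1 = \frac{1}{a + 1}.$$

Integrating with respect to $a$ gives $I(a) = \log{\left(\frac{3 a}{11} + \frac{3}{11} \right)} + C$.

At $a = \frac{8}{3}$ the integrand is identically $0$, so $I(\frac{8}{3}) = 0$. The closed form gives $0$, hence $C = 0$.

Setting $a = \frac{7}{4}$:
$$I = \log{\left(\frac{3}{4} \right)}.$$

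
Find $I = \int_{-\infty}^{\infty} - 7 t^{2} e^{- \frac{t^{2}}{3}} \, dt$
$- \frac{21 \sqrt{3} \sqrt{\pi}}{2}$

Consider the simpler parametrised integral
$$J(a) = \int_{-\infty}^{\infty} - 7 e^{- a t^{2}} \, dt = - \frac{7 \sqrt{\pi}}{\sqrt{a}}.$$

Differentiating under the integral sign brings down a factor of $(-t^2)$:
$$\frac{dJ}{da} = \int_{-\infty}^{\infty} 7 t^{2} e^{- a t^{2}} \, dt = \frac{7 \sqrt{\pi}}{2 a^{\frac{3}{2}}}.$$

The integral on the left is $-I$, so $I = - \frac{7 \sqrt{\pi}}{2 a^{\frac{3}{2}}}$.

Setting $a = \frac{1}{3}$:
$$I = - \frac{21 \sqrt{3} \sqrt{\pi}}{2}.$$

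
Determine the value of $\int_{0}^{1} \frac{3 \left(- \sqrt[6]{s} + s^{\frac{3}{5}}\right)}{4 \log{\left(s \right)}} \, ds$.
$- \frac{3 \log{\left(35 \right)}}{4} - \frac{\log{\left(3 \right)}}{4} + \log{\left(24 \right)}$

Introduce a parameter $a$ in the exponent: let $I(a) = \int_{0}^{1} \frac{3 \left(s^{\frac{3}{5}} - s^{a}\right)}{4 \log{\left(s \right)}} \, ds$.

Since $\dfrac{\partial}{\partial a}\,s^{a} = s^{a} \ln s$, the $\ln s$ in the denominator cancels and
$$\frac{dI}{da} = \int_{0}^{1} - \frac{3}{4} s^{a} \, ds = - \frac{3}{4} \left[\frac{s^{a+1}}{a+1}\right]_0^1 = - \frac{3}{4 a + 4}.$$

Integrating with respect to $a$ gives $I(a) = - \log{\left(\frac{10^{\frac{3}{4}} \left(a + 1\right)^{\frac{3}{4}}}{8} \right)} + C$.

At $a = \frac{3}{5}$ the integrand is identically $0$, so $I(\frac{3}{5}) = 0$. The closed form gives $0$, hence $C = 0$.

Setting $a = \frac{1}{6}$:
$$I = - \frac{3 \log{\left(35 \right)}}{4} - \frac{\log{\left(3 \right)}}{4} + \log{\left(24 \right)}.$$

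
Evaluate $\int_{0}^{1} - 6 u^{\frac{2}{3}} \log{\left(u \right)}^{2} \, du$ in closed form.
$- \frac{324}{125}$

Start from the elementary integral
$$J(a) = \int_{0}^{1} - 6 u^{a} \, du = - \frac{6}{a + 1}.$$

Differentiating under the integral sign brings down a factor of $\ln u$:
$$\frac{dJ}{da} = \int_{0}^{1} - 6 u^{a} \log{\left(u \right)} \, du = \frac{6}{\left(a + 1\right)^{2}}.$$

Repeating twice in total — each differentiation brings down another $\ln u$ — gives
$$\frac{d^{2}J}{da^{2}} = \int_{0}^{1} - 6 u^{a} \log{\left(u \right)}^{2} \, du = - \frac{12}{\left(a + 1\right)^{3}},$$
and the integrand here is exactly the target integrand, so $I = - \frac{12}{\left(a + 1\right)^{3}}$.

Setting $a = \frac{2}{3}$:
$$I = - \frac{324}{125}.$$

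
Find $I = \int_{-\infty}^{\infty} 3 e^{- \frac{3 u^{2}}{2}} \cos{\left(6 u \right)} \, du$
$\frac{\sqrt{6} \sqrt{\pi}}{e^{6}}$

Let $b$ denote the cosine frequency and define $I(b) = \int_{-\infty}^{\infty} 3 e^{- \frac{3 u^{2}}{2}} \cos{\left(b u \right)} \, du$.

Differentiating under the integral sign,
$$I'(b) = \int_{-\infty}^{\infty} - 3 u e^{- \frac{3 u^{2}}{2}} \sin{\left(b u \right)} \, du.$$

Integrate $\int_{-\infty}^{\infty} u \sin(b u)\, e^{- \frac{3 u^{2}}{2}}\, du$ by parts with $w = \sin(b u)$ and $dv = u\, e^{- \frac{3 u^{2}}{2}}\, du$, giving $v = - \frac{e^{- \frac{3 u^{2}}{2}}}{3}$. The boundary term vanishes and
$$\int_{-\infty}^{\infty} u \sin(b u)\, e^{- \frac{3 u^{2}}{2}}\, du = \frac{b}{3} \int_{-\infty}^{\infty} \cos(b u)\, e^{- \frac{3 u^{2}}{2}}\, du,$$
so $I'(b) = - \frac{b}{3}\, I(b)$.

This is a separable first-order ODE; solving with the initial condition $I(0) = \int_{-\infty}^{\infty} 3 e^{- \frac{3 u^{2}}{2}}\,du = \sqrt{6} \sqrt{\pi}$ gives
$$I(b) = \sqrt{6} \sqrt{\pi} e^{- \frac{b^{2}}{6}}.$$

Setting $b = 6$:
$$I = \frac{\sqrt{6} \sqrt{\pi}}{e^{6}}.$$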